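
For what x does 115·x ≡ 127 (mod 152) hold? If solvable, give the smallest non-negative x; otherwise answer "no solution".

13

First find gcd(115, 152):
152 = 1*115 + 37
115 = 3*37 + 4
37 = 9*4 + 1
4 = 4*1 + 0
gcd = 1, so a unique solution mod 152 exists.
Back-substitute for the Bézout coefficients:
1 = 37 − 9·4
1 = −9·115 + 28·37
1 = 28·152 − 37·115
So 115·(-37) ≡ 1 (mod 152), giving 115⁻¹ ≡ 115.
x ≡ 115⁻¹·127 ≡ 115·127 ≡ 13 (mod 152).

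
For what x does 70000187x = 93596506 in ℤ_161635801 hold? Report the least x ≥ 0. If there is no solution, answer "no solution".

38736384

First find gcd(70000187, 161635801):
161635801 = 2·70000187 + 21635427
70000187 = 3·21635427 + 5093906
21635427 = 4·5093906 + 1259803
5093906 = 4·1259803 + 54694
1259803 = 23·54694 + 1841
54694 = 29·1841 + 1305
1841 = 1·1305 + 536
1305 = 2·536 + 233
536 = 2·233 + 70
233 = 3·70 + 23
70 = 3·23 + 1
23 = 23·1 + 0
gcd = 1, so a unique solution mod 161635801 exists.
Back-substitute for the Bézout coefficients:
1 = 70 − 3·23
1 = −3·233 + 10·70
1 = 10·536 − 23·233
1 = −23·1305 + 56·536
1 = 56·1841 − 79·1305
1 = −79·54694 + 2347·1841
1 = 2347·1259803 − 54060·54694
1 = −54060·5093906 + 218587·1259803
1 = 218587·21635427 − 928408·5093906
1 = −928408·70000187 + 3003811·21635427
1 = 3003811·161635801 − 6936030·70000187
So 70000187·(-6936030) ≡ 1 (mod 161635801), giving 70000187⁻¹ ≡ 154699771.
x ≡ 70000187⁻¹·93596506 ≡ 154699771·93596506 ≡ 38736384 (mod 161635801).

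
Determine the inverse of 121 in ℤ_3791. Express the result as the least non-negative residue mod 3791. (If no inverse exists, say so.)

Apply the Euclidean algorithm to 3791 and 121:
3791 = 31*121 + 40
121 = 3*40 + 1
40 = 40*1 + 0
Since gcd(121, 3791) = 1, back-substitute to write 1 as a combination:
1 = 121 − 3·40
1 = −3·3791 + 94·121
So 121·94 ≡ 1 (mod 3791).

94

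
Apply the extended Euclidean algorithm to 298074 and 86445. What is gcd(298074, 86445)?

3

Euclidean algorithm:
298074 = 3*86445 + 38739
86445 = 2*38739 + 8967
38739 = 4*8967 + 2871
8967 = 3*2871 + 354
2871 = 8*354 + 39
354 = 9*39 + 3
39 = 13*3 + 0
gcd(298074, 86445) = 3.
Express as a combination:
3 = 354 − 9·39
3 = −9·2871 + 73·354
3 = 73·8967 − 228·2871
3 = −228·38739 + 985·8967
3 = 985·86445 − 2198·38739
3 = −2198·298074 + 7579·86445
So 3 = (-2198)·298074 + (7579)·86445.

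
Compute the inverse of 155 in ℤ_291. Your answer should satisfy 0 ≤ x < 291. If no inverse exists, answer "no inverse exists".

92

Extended Euclidean algorithm:
291 = 1×155 + 136
155 = 1×136 + 19
136 = 7×19 + 3
19 = 6×3 + 1
3 = 3×1 + 0
gcd = 1, so the inverse exists. Back-substitute:
1 = 19 − 6·3
1 = −6·136 + 43·19
1 = 43·155 − 49·136
1 = −49·291 + 92·155
So 155·92 ≡ 1 (mod 291).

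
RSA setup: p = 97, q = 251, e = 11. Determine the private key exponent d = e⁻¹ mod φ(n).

13091

φ(n) = (p−1)(q−1) = 96·250 = 24000.
Need d with 11·d ≡ 1 (mod 24000). Apply the extended Euclidean algorithm:
24000 = 2181*11 + 9
11 = 1*9 + 2
9 = 4*2 + 1
2 = 2*1 + 0
Back-substitute:
1 = 9 − 4·2
1 = −4·11 + 5·9
1 = 5·24000 − 10909·11
So 11·(-10909) ≡ 1 (mod 24000), hence d ≡ -10909 ≡ 13091 (mod 24000).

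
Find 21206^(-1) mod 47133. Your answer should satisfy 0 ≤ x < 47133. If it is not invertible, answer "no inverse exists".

27545

Apply the Euclidean algorithm to 47133 and 21206:
47133 = 2×21206 + 4721
21206 = 4×4721 + 2322
4721 = 2×2322 + 77
2322 = 30×77 + 12
77 = 6×12 + 5
12 = 2×5 + 2
5 = 2×2 + 1
2 = 2×1 + 0
Since gcd(21206, 47133) = 1, back-substitute to write 1 as a combination:
1 = 5 − 2·2
1 = −2·12 + 5·5
1 = 5·77 − 32·12
1 = −32·2322 + 965·77
1 = 965·4721 − 1962·2322
1 = −1962·21206 + 8813·4721
1 = 8813·47133 − 19588·21206
Hence 21206⁻¹ ≡ -19588 ≡ 27545 (mod 47133).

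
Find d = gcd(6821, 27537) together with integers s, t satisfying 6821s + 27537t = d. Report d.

1

Euclidean algorithm:
27537 = 4*6821 + 253
6821 = 26*253 + 243
253 = 1*243 + 10
243 = 24*10 + 3
10 = 3*3 + 1
3 = 3*1 + 0
gcd(6821, 27537) = 1.
Back-substituting:
1 = 10 − 3·3
1 = −3·243 + 73·10
1 = 73·253 − 76·243
1 = −76·6821 + 2049·253
1 = 2049·27537 − 8272·6821
So 1 = (2049)·27537 + (-8272)·6821.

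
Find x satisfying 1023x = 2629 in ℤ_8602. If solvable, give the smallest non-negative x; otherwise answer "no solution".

423

First find gcd(1023, 8602):
8602 = 8·1023 + 418
1023 = 2·418 + 187
418 = 2·187 + 44
187 = 4·44 + 11
44 = 4·11 + 0
gcd = 11 and 11 | 2629, so solutions exist. Divide through by 11: 93x ≡ 239 (mod 782).
Now find 93⁻¹ mod 782:
782 = 8·93 + 38
93 = 2·38 + 17
38 = 2·17 + 4
17 = 4·4 + 1
4 = 4·1 + 0
Back-substitute:
1 = 17 − 4·4
1 = −4·38 + 9·17
1 = 9·93 − 22·38
1 = −22·782 + 185·93
So 93⁻¹ ≡ 185 (mod 782).
Then x ≡ 185·239 ≡ 423 (mod 782); the smallest non-negative solution is x = 423.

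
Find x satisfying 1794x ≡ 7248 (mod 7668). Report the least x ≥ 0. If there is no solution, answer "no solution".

First find gcd(1794, 7668):
7668 = 4×1794 + 492
1794 = 3×492 + 318
492 = 1×318 + 174
318 = 1×174 + 144
174 = 1×144 + 30
144 = 4×30 + 24
30 = 1×24 + 6
24 = 4×6 + 0
gcd = 6 and 6 | 7248, so solutions exist. Divide through by 6: 299x ≡ 1208 (mod 1278).
Now find 299⁻¹ mod 1278:
1278 = 4×299 + 82
299 = 3×82 + 53
82 = 1×53 + 29
53 = 1×29 + 24
29 = 1×24 + 5
24 = 4×5 + 4
5 = 1×4 + 1
4 = 4×1 + 0
Back-substitute:
1 = 5 − 4
1 = −24 + 5·5
1 = 5·29 − 6·24
1 = −6·53 + 11·29
1 = 11·82 − 17·53
1 = −17·299 + 62·82
1 = 62·1278 − 265·299
So 299·(-265) ≡ 1 (mod 1278), i.e. 299⁻¹ ≡ 1013.
Then x ≡ 1013·1208 ≡ 658 (mod 1278); the smallest non-negative solution is x = 658.

658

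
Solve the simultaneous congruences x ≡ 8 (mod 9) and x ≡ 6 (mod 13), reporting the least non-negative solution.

Write x = 8 + 9·k. Then 9·k ≡ 6 − 8 ≡ 11 (mod 13).
Need 9⁻¹ mod 13. Extended Euclid on (13, 9):
13 = 1·9 + 4
9 = 2·4 + 1
4 = 4·1 + 0
Back-substitute:
1 = 9 − 2·4
1 = −2·13 + 3·9
9⁻¹ ≡ 3 (mod 13), so k ≡ 3·11 ≡ 7 (mod 13).
x = 8 + 9·7 = 71.

71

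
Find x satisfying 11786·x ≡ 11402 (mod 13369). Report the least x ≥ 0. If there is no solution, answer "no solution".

First find gcd(11786, 13369):
13369 = 1×11786 + 1583
11786 = 7×1583 + 705
1583 = 2×705 + 173
705 = 4×173 + 13
173 = 13×13 + 4
13 = 3×4 + 1
4 = 4×1 + 0
gcd = 1, so a unique solution mod 13369 exists.
Back-substitute for the Bézout coefficients:
1 = 13 − 3·4
1 = −3·173 + 40·13
1 = 40·705 − 163·173
1 = −163·1583 + 366·705
1 = 366·11786 − 2725·1583
1 = −2725·13369 + 3091·11786
So 11786·(3091) ≡ 1 (mod 13369), giving 11786⁻¹ ≡ 3091.
x ≡ 11786⁻¹·11402 ≡ 3091·11402 ≡ 2898 (mod 13369).

2898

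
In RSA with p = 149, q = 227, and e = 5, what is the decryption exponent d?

φ(n) = (p−1)(q−1) = 148·226 = 33448.
Need d with 5·d ≡ 1 (mod 33448). Apply the extended Euclidean algorithm:
33448 = 6689*5 + 3
5 = 1*3 + 2
3 = 1*2 + 1
2 = 2*1 + 0
Back-substitute:
1 = 3 − 2
1 = −5 + 2·3
1 = 2·33448 − 13379·5
So 5·(-13379) ≡ 1 (mod 33448), hence d ≡ -13379 ≡ 20069 (mod 33448).

20069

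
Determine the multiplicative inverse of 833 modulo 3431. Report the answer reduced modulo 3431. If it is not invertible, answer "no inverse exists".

1005

Extended Euclidean algorithm:
3431 = 4·833 + 99
833 = 8·99 + 41
99 = 2·41 + 17
41 = 2·17 + 7
17 = 2·7 + 3
7 = 2·3 + 1
3 = 3·1 + 0
gcd = 1, so the inverse exists. Back-substitute:
1 = 7 − 2·3
1 = −2·17 + 5·7
1 = 5·41 − 12·17
1 = −12·99 + 29·41
1 = 29·833 − 244·99
1 = −244·3431 + 1005·833
So 833·1005 ≡ 1 (mod 3431).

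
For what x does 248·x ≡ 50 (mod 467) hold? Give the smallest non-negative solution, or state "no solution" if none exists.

245

First find gcd(248, 467):
467 = 1*248 + 219
248 = 1*219 + 29
219 = 7*29 + 16
29 = 1*16 + 13
16 = 1*13 + 3
13 = 4*3 + 1
3 = 3*1 + 0
gcd = 1, so a unique solution mod 467 exists.
Back-substitute for the Bézout coefficients:
1 = 13 − 4·3
1 = −4·16 + 5·13
1 = 5·29 − 9·16
1 = −9·219 + 68·29
1 = 68·248 − 77·219
1 = −77·467 + 145·248
So 248·(145) ≡ 1 (mod 467), giving 248⁻¹ ≡ 145.
x ≡ 248⁻¹·50 ≡ 145·50 ≡ 245 (mod 467).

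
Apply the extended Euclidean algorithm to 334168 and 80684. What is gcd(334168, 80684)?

Euclidean algorithm:
334168 = 4·80684 + 11432
80684 = 7·11432 + 660
11432 = 17·660 + 212
660 = 3·212 + 24
212 = 8·24 + 20
24 = 1·20 + 4
20 = 5·4 + 0
gcd(334168, 80684) = 4.
Express as a combination:
4 = 24 − 20
4 = −212 + 9·24
4 = 9·660 − 28·212
4 = −28·11432 + 485·660
4 = 485·80684 − 3423·11432
4 = −3423·334168 + 14177·80684
So 4 = (-3423)·334168 + (14177)·80684.

4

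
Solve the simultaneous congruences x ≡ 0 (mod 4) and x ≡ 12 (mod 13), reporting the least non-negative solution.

Write x = 0 + 4·k. Then 4·k ≡ 12 − 0 ≡ 12 (mod 13).
Need 4⁻¹ mod 13. Extended Euclid on (13, 4):
13 = 3·4 + 1
4 = 4·1 + 0
Back-substitute:
1 = 13 − 3·4
4⁻¹ ≡ 10 (mod 13), so k ≡ 10·12 ≡ 3 (mod 13).
x = 0 + 4·3 = 12.

12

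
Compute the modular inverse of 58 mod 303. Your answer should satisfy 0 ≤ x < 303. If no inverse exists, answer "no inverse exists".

Extended Euclidean algorithm:
303 = 5×58 + 13
58 = 4×13 + 6
13 = 2×6 + 1
6 = 6×1 + 0
The gcd is 1. Working backward:
1 = 13 − 2·6
1 = −2·58 + 9·13
1 = 9·303 − 47·58
Hence 58⁻¹ ≡ -47 ≡ 256 (mod 303).

256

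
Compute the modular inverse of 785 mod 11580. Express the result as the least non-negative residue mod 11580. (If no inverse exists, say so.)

no inverse exists

Euclidean algorithm on 11580, 785:
11580 = 14·785 + 590
785 = 1·590 + 195
590 = 3·195 + 5
195 = 39·5 + 0
The gcd is 5, not 1, hence no inverse exists.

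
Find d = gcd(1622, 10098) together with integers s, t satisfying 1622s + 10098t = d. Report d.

Apply Euclid's algorithm to 10098 and 1622:
10098 = 6*1622 + 366
1622 = 4*366 + 158
366 = 2*158 + 50
158 = 3*50 + 8
50 = 6*8 + 2
8 = 4*2 + 0
gcd(1622, 10098) = 2.
Express as a combination:
2 = 50 − 6·8
2 = −6·158 + 19·50
2 = 19·366 − 44·158
2 = −44·1622 + 195·366
2 = 195·10098 − 1214·1622
So 2 = (195)·10098 + (-1214)·1622.

2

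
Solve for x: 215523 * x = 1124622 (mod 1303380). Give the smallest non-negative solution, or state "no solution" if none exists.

111074

First find gcd(215523, 1303380):
1303380 = 6×215523 + 10242
215523 = 21×10242 + 441
10242 = 23×441 + 99
441 = 4×99 + 45
99 = 2×45 + 9
45 = 5×9 + 0
gcd = 9 and 9 | 1124622, so solutions exist. Divide through by 9: 23947x ≡ 124958 (mod 144820).
Now find 23947⁻¹ mod 144820:
144820 = 6×23947 + 1138
23947 = 21×1138 + 49
1138 = 23×49 + 11
49 = 4×11 + 5
11 = 2×5 + 1
5 = 5×1 + 0
Back-substitute:
1 = 11 − 2·5
1 = −2·49 + 9·11
1 = 9·1138 − 209·49
1 = −209·23947 + 4398·1138
1 = 4398·144820 − 26597·23947
So 23947·(-26597) ≡ 1 (mod 144820), i.e. 23947⁻¹ ≡ 118223.
Then x ≡ 118223·124958 ≡ 111074 (mod 144820); the smallest non-negative solution is x = 111074.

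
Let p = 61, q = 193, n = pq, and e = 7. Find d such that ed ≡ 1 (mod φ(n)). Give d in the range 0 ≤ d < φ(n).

6583

φ(n) = (p−1)(q−1) = 60·192 = 11520.
Need d with 7·d ≡ 1 (mod 11520). Apply the extended Euclidean algorithm:
11520 = 1645*7 + 5
7 = 1*5 + 2
5 = 2*2 + 1
2 = 2*1 + 0
Back-substitute:
1 = 5 − 2·2
1 = −2·7 + 3·5
1 = 3·11520 − 4937·7
So 7·(-4937) ≡ 1 (mod 11520), hence d ≡ -4937 ≡ 6583 (mod 11520).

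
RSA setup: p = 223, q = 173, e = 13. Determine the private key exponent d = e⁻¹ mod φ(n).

φ(n) = (p−1)(q−1) = 222·172 = 38184.
Need d with 13·d ≡ 1 (mod 38184). Apply the extended Euclidean algorithm:
38184 = 2937·13 + 3
13 = 4·3 + 1
3 = 3·1 + 0
Back-substitute:
1 = 13 − 4·3
1 = −4·38184 + 11749·13
So 13·11749 ≡ 1 (mod 38184), hence d = 11749.

11749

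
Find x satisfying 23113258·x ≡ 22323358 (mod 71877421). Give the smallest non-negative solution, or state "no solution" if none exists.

no solution

gcd(23113258, 71877421):
71877421 = 3*23113258 + 2537647
23113258 = 9*2537647 + 274435
2537647 = 9*274435 + 67732
274435 = 4*67732 + 3507
67732 = 19*3507 + 1099
3507 = 3*1099 + 210
1099 = 5*210 + 49
210 = 4*49 + 14
49 = 3*14 + 7
14 = 2*7 + 0
gcd = 7, but 7 ∤ 22323358, so the congruence has no solution.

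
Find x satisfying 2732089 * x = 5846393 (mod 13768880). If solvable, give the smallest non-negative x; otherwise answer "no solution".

10056657

First find gcd(2732089, 13768880):
13768880 = 5*2732089 + 108435
2732089 = 25*108435 + 21214
108435 = 5*21214 + 2365
21214 = 8*2365 + 2294
2365 = 1*2294 + 71
2294 = 32*71 + 22
71 = 3*22 + 5
22 = 4*5 + 2
5 = 2*2 + 1
2 = 2*1 + 0
gcd = 1, so a unique solution mod 13768880 exists.
Back-substitute for the Bézout coefficients:
1 = 5 − 2·2
1 = −2·22 + 9·5
1 = 9·71 − 29·22
1 = −29·2294 + 937·71
1 = 937·2365 − 966·2294
1 = −966·21214 + 8665·2365
1 = 8665·108435 − 44291·21214
1 = −44291·2732089 + 1115940·108435
1 = 1115940·13768880 − 5623991·2732089
So 2732089·(-5623991) ≡ 1 (mod 13768880), giving 2732089⁻¹ ≡ 8144889.
x ≡ 2732089⁻¹·5846393 ≡ 8144889·5846393 ≡ 10056657 (mod 13768880).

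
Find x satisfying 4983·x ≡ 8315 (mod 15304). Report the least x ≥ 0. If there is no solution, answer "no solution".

9845

First find gcd(4983, 15304):
15304 = 3·4983 + 355
4983 = 14·355 + 13
355 = 27·13 + 4
13 = 3·4 + 1
4 = 4·1 + 0
gcd = 1, so a unique solution mod 15304 exists.
Back-substitute for the Bézout coefficients:
1 = 13 − 3·4
1 = −3·355 + 82·13
1 = 82·4983 − 1151·355
1 = −1151·15304 + 3535·4983
So 4983·(3535) ≡ 1 (mod 15304), giving 4983⁻¹ ≡ 3535.
x ≡ 4983⁻¹·8315 ≡ 3535·8315 ≡ 9845 (mod 15304).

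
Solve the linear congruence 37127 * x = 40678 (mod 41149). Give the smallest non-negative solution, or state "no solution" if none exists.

First find gcd(37127, 41149):
41149 = 1*37127 + 4022
37127 = 9*4022 + 929
4022 = 4*929 + 306
929 = 3*306 + 11
306 = 27*11 + 9
11 = 1*9 + 2
9 = 4*2 + 1
2 = 2*1 + 0
gcd = 1, so a unique solution mod 41149 exists.
Back-substitute for the Bézout coefficients:
1 = 9 − 4·2
1 = −4·11 + 5·9
1 = 5·306 − 139·11
1 = −139·929 + 422·306
1 = 422·4022 − 1827·929
1 = −1827·37127 + 16865·4022
1 = 16865·41149 − 18692·37127
So 37127·(-18692) ≡ 1 (mod 41149), giving 37127⁻¹ ≡ 22457.
x ≡ 37127⁻¹·40678 ≡ 22457·40678 ≡ 39195 (mod 41149).

39195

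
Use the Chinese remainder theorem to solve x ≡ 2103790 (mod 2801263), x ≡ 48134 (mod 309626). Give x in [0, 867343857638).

804698515696

Write x = 2103790 + 2801263·k. Then 2801263·k ≡ 48134 − 2103790 ≡ 111726 (mod 309626).
Need 2801263⁻¹ mod 309626. Extended Euclid on (309626, 14629):
309626 = 21·14629 + 2417
14629 = 6·2417 + 127
2417 = 19·127 + 4
127 = 31·4 + 3
4 = 1·3 + 1
3 = 3·1 + 0
Back-substitute:
1 = 4 − 3
1 = −127 + 32·4
1 = 32·2417 − 609·127
1 = −609·14629 + 3686·2417
1 = 3686·309626 − 78015·14629
2801263⁻¹ ≡ 231611 (mod 309626), so k ≡ 231611·111726 ≡ 287262 (mod 309626).
x = 2103790 + 2801263·287262 = 804698515696.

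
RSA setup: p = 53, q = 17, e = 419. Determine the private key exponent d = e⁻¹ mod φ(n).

139

φ(n) = (p−1)(q−1) = 52·16 = 832.
Need d with 419·d ≡ 1 (mod 832). Apply the extended Euclidean algorithm:
832 = 1*419 + 413
419 = 1*413 + 6
413 = 68*6 + 5
6 = 1*5 + 1
5 = 5*1 + 0
Back-substitute:
1 = 6 − 5
1 = −413 + 69·6
1 = 69·419 − 70·413
1 = −70·832 + 139·419
So 419·139 ≡ 1 (mod 832), hence d = 139.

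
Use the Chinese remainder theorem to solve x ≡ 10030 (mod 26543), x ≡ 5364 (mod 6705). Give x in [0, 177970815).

128955924

Write x = 10030 + 26543·k. Then 26543·k ≡ 5364 − 10030 ≡ 2039 (mod 6705).
Need 26543⁻¹ mod 6705. Extended Euclid on (6705, 6428):
6705 = 1·6428 + 277
6428 = 23·277 + 57
277 = 4·57 + 49
57 = 1·49 + 8
49 = 6·8 + 1
8 = 8·1 + 0
Back-substitute:
1 = 49 − 6·8
1 = −6·57 + 7·49
1 = 7·277 − 34·57
1 = −34·6428 + 789·277
1 = 789·6705 − 823·6428
26543⁻¹ ≡ 5882 (mod 6705), so k ≡ 5882·2039 ≡ 4858 (mod 6705).
x = 10030 + 26543·4858 = 128955924.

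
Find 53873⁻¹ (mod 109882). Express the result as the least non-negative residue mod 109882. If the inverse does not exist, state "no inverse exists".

gcd(109882, 53873) by repeated division:
109882 = 2*53873 + 2136
53873 = 25*2136 + 473
2136 = 4*473 + 244
473 = 1*244 + 229
244 = 1*229 + 15
229 = 15*15 + 4
15 = 3*4 + 3
4 = 1*3 + 1
3 = 3*1 + 0
Since gcd(53873, 109882) = 1, back-substitute to write 1 as a combination:
1 = 4 − 3
1 = −15 + 4·4
1 = 4·229 − 61·15
1 = −61·244 + 65·229
1 = 65·473 − 126·244
1 = −126·2136 + 569·473
1 = 569·53873 − 14351·2136
1 = −14351·109882 + 29271·53873
So 53873·29271 ≡ 1 (mod 109882).

29271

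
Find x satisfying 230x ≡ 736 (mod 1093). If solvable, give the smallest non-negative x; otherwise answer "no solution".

First find gcd(230, 1093):
1093 = 4×230 + 173
230 = 1×173 + 57
173 = 3×57 + 2
57 = 28×2 + 1
2 = 2×1 + 0
gcd = 1, so a unique solution mod 1093 exists.
Back-substitute for the Bézout coefficients:
1 = 57 − 28·2
1 = −28·173 + 85·57
1 = 85·230 − 113·173
1 = −113·1093 + 537·230
So 230·(537) ≡ 1 (mod 1093), giving 230⁻¹ ≡ 537.
x ≡ 230⁻¹·736 ≡ 537·736 ≡ 659 (mod 1093).

659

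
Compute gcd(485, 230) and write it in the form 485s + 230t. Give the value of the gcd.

5

Apply Euclid's algorithm to 485 and 230:
485 = 2×230 + 25
230 = 9×25 + 5
25 = 5×5 + 0
gcd(485, 230) = 5.
Back-substituting:
5 = 230 − 9·25
5 = −9·485 + 19·230
So 5 = (-9)·485 + (19)·230.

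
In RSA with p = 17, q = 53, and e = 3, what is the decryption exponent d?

555

φ(n) = (p−1)(q−1) = 16·52 = 832.
Need d with 3·d ≡ 1 (mod 832). Apply the extended Euclidean algorithm:
832 = 277×3 + 1
3 = 3×1 + 0
Back-substitute:
1 = 832 − 277·3
So 3·(-277) ≡ 1 (mod 832), hence d ≡ -277 ≡ 555 (mod 832).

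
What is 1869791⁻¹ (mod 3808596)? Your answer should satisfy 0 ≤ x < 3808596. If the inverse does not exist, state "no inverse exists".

no inverse exists

Euclidean algorithm on 3808596, 1869791:
3808596 = 2*1869791 + 69014
1869791 = 27*69014 + 6413
69014 = 10*6413 + 4884
6413 = 1*4884 + 1529
4884 = 3*1529 + 297
1529 = 5*297 + 44
297 = 6*44 + 33
44 = 1*33 + 11
33 = 3*11 + 0
The gcd is 11, not 1, hence no inverse exists.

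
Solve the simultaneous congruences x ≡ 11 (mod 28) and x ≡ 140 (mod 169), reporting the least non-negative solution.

1999

Write x = 11 + 28·k. Then 28·k ≡ 140 − 11 ≡ 129 (mod 169).
Need 28⁻¹ mod 169. Extended Euclid on (169, 28):
169 = 6*28 + 1
28 = 28*1 + 0
Back-substitute:
1 = 169 − 6·28
28⁻¹ ≡ 163 (mod 169), so k ≡ 163·129 ≡ 71 (mod 169).
x = 11 + 28·71 = 1999.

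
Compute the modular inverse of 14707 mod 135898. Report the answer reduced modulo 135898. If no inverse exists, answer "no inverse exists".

Compute gcd(14707, 135898):
135898 = 9*14707 + 3535
14707 = 4*3535 + 567
3535 = 6*567 + 133
567 = 4*133 + 35
133 = 3*35 + 28
35 = 1*28 + 7
28 = 4*7 + 0
The gcd is 7, not 1, hence no inverse exists.

no inverse exists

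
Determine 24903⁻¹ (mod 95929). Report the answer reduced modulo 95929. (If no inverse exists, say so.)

66757

gcd(95929, 24903) by repeated division:
95929 = 3×24903 + 21220
24903 = 1×21220 + 3683
21220 = 5×3683 + 2805
3683 = 1×2805 + 878
2805 = 3×878 + 171
878 = 5×171 + 23
171 = 7×23 + 10
23 = 2×10 + 3
10 = 3×3 + 1
3 = 3×1 + 0
The gcd is 1. Working backward:
1 = 10 − 3·3
1 = −3·23 + 7·10
1 = 7·171 − 52·23
1 = −52·878 + 267·171
1 = 267·2805 − 853·878
1 = −853·3683 + 1120·2805
1 = 1120·21220 − 6453·3683
1 = −6453·24903 + 7573·21220
1 = 7573·95929 − 29172·24903
So 24903·(-29172) ≡ 1 (mod 95929), and -29172 ≡ 66757 (mod 95929).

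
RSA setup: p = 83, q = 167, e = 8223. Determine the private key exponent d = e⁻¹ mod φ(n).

927

φ(n) = (p−1)(q−1) = 82·166 = 13612.
Need d with 8223·d ≡ 1 (mod 13612). Apply the extended Euclidean algorithm:
13612 = 1*8223 + 5389
8223 = 1*5389 + 2834
5389 = 1*2834 + 2555
2834 = 1*2555 + 279
2555 = 9*279 + 44
279 = 6*44 + 15
44 = 2*15 + 14
15 = 1*14 + 1
14 = 14*1 + 0
Back-substitute:
1 = 15 − 14
1 = −44 + 3·15
1 = 3·279 − 19·44
1 = −19·2555 + 174·279
1 = 174·2834 − 193·2555
1 = −193·5389 + 367·2834
1 = 367·8223 − 560·5389
1 = −560·13612 + 927·8223
So 8223·927 ≡ 1 (mod 13612), hence d = 927.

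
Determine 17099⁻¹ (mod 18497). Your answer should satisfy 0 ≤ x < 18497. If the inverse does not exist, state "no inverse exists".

14832

Apply the Euclidean algorithm to 18497 and 17099:
18497 = 1*17099 + 1398
17099 = 12*1398 + 323
1398 = 4*323 + 106
323 = 3*106 + 5
106 = 21*5 + 1
5 = 5*1 + 0
Since gcd(17099, 18497) = 1, back-substitute to write 1 as a combination:
1 = 106 − 21·5
1 = −21·323 + 64·106
1 = 64·1398 − 277·323
1 = −277·17099 + 3388·1398
1 = 3388·18497 − 3665·17099
Hence 17099⁻¹ ≡ -3665 ≡ 14832 (mod 18497).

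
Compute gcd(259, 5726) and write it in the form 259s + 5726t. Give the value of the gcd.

7

Euclidean algorithm:
5726 = 22·259 + 28
259 = 9·28 + 7
28 = 4·7 + 0
gcd(259, 5726) = 7.
Back-substituting:
7 = 259 − 9·28
7 = −9·5726 + 199·259
So 7 = (-9)·5726 + (199)·259.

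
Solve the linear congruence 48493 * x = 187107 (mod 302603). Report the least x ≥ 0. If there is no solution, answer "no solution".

252848

First find gcd(48493, 302603):
302603 = 6×48493 + 11645
48493 = 4×11645 + 1913
11645 = 6×1913 + 167
1913 = 11×167 + 76
167 = 2×76 + 15
76 = 5×15 + 1
15 = 15×1 + 0
gcd = 1, so a unique solution mod 302603 exists.
Back-substitute for the Bézout coefficients:
1 = 76 − 5·15
1 = −5·167 + 11·76
1 = 11·1913 − 126·167
1 = −126·11645 + 767·1913
1 = 767·48493 − 3194·11645
1 = −3194·302603 + 19931·48493
So 48493·(19931) ≡ 1 (mod 302603), giving 48493⁻¹ ≡ 19931.
x ≡ 48493⁻¹·187107 ≡ 19931·187107 ≡ 252848 (mod 302603).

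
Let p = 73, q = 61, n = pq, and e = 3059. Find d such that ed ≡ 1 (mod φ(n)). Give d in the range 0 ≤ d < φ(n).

3419

φ(n) = (p−1)(q−1) = 72·60 = 4320.
Need d with 3059·d ≡ 1 (mod 4320). Apply the extended Euclidean algorithm:
4320 = 1×3059 + 1261
3059 = 2×1261 + 537
1261 = 2×537 + 187
537 = 2×187 + 163
187 = 1×163 + 24
163 = 6×24 + 19
24 = 1×19 + 5
19 = 3×5 + 4
5 = 1×4 + 1
4 = 4×1 + 0
Back-substitute:
1 = 5 − 4
1 = −19 + 4·5
1 = 4·24 − 5·19
1 = −5·163 + 34·24
1 = 34·187 − 39·163
1 = −39·537 + 112·187
1 = 112·1261 − 263·537
1 = −263·3059 + 638·1261
1 = 638·4320 − 901·3059
So 3059·(-901) ≡ 1 (mod 4320), hence d ≡ -901 ≡ 3419 (mod 4320).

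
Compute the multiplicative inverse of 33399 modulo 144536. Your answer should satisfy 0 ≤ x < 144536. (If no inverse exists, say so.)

4743

Extended Euclidean algorithm:
144536 = 4×33399 + 10940
33399 = 3×10940 + 579
10940 = 18×579 + 518
579 = 1×518 + 61
518 = 8×61 + 30
61 = 2×30 + 1
30 = 30×1 + 0
gcd = 1, so the inverse exists. Back-substitute:
1 = 61 − 2·30
1 = −2·518 + 17·61
1 = 17·579 − 19·518
1 = −19·10940 + 359·579
1 = 359·33399 − 1096·10940
1 = −1096·144536 + 4743·33399
So 33399·4743 ≡ 1 (mod 144536).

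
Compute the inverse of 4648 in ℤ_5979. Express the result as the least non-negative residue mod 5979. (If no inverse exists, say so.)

Run Euclid on (5979, 4648):
5979 = 1·4648 + 1331
4648 = 3·1331 + 655
1331 = 2·655 + 21
655 = 31·21 + 4
21 = 5·4 + 1
4 = 4·1 + 0
gcd = 1, so the inverse exists. Back-substitute:
1 = 21 − 5·4
1 = −5·655 + 156·21
1 = 156·1331 − 317·655
1 = −317·4648 + 1107·1331
1 = 1107·5979 − 1424·4648
Hence 4648⁻¹ ≡ -1424 ≡ 4555 (mod 5979).

4555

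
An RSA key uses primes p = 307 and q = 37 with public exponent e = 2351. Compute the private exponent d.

8303

φ(n) = (p−1)(q−1) = 306·36 = 11016.
Need d with 2351·d ≡ 1 (mod 11016). Apply the extended Euclidean algorithm:
11016 = 4*2351 + 1612
2351 = 1*1612 + 739
1612 = 2*739 + 134
739 = 5*134 + 69
134 = 1*69 + 65
69 = 1*65 + 4
65 = 16*4 + 1
4 = 4*1 + 0
Back-substitute:
1 = 65 − 16·4
1 = −16·69 + 17·65
1 = 17·134 − 33·69
1 = −33·739 + 182·134
1 = 182·1612 − 397·739
1 = −397·2351 + 579·1612
1 = 579·11016 − 2713·2351
So 2351·(-2713) ≡ 1 (mod 11016), hence d ≡ -2713 ≡ 8303 (mod 11016).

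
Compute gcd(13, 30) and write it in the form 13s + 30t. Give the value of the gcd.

1

Apply Euclid's algorithm to 30 and 13:
30 = 2×13 + 4
13 = 3×4 + 1
4 = 4×1 + 0
gcd(13, 30) = 1.
Working backward:
1 = 13 − 3·4
1 = −3·30 + 7·13
So 1 = (-3)·30 + (7)·13.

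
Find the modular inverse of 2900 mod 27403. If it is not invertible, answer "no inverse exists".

11651

gcd(27403, 2900) by repeated division:
27403 = 9*2900 + 1303
2900 = 2*1303 + 294
1303 = 4*294 + 127
294 = 2*127 + 40
127 = 3*40 + 7
40 = 5*7 + 5
7 = 1*5 + 2
5 = 2*2 + 1
2 = 2*1 + 0
The gcd is 1. Working backward:
1 = 5 − 2·2
1 = −2·7 + 3·5
1 = 3·40 − 17·7
1 = −17·127 + 54·40
1 = 54·294 − 125·127
1 = −125·1303 + 554·294
1 = 554·2900 − 1233·1303
1 = −1233·27403 + 11651·2900
So 2900·11651 ≡ 1 (mod 27403).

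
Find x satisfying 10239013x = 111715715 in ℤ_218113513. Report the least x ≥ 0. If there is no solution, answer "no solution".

88826376

First find gcd(10239013, 218113513):
218113513 = 21·10239013 + 3094240
10239013 = 3·3094240 + 956293
3094240 = 3·956293 + 225361
956293 = 4·225361 + 54849
225361 = 4·54849 + 5965
54849 = 9·5965 + 1164
5965 = 5·1164 + 145
1164 = 8·145 + 4
145 = 36·4 + 1
4 = 4·1 + 0
gcd = 1, so a unique solution mod 218113513 exists.
Back-substitute for the Bézout coefficients:
1 = 145 − 36·4
1 = −36·1164 + 289·145
1 = 289·5965 − 1481·1164
1 = −1481·54849 + 13618·5965
1 = 13618·225361 − 55953·54849
1 = −55953·956293 + 237430·225361
1 = 237430·3094240 − 768243·956293
1 = −768243·10239013 + 2542159·3094240
1 = 2542159·218113513 − 54153582·10239013
So 10239013·(-54153582) ≡ 1 (mod 218113513), giving 10239013⁻¹ ≡ 163959931.
x ≡ 10239013⁻¹·111715715 ≡ 163959931·111715715 ≡ 88826376 (mod 218113513).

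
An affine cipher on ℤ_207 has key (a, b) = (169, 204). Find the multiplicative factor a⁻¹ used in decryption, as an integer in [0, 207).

49

Run Euclid on (207, 169):
207 = 1*169 + 38
169 = 4*38 + 17
38 = 2*17 + 4
17 = 4*4 + 1
4 = 4*1 + 0
The gcd is 1. Working backward:
1 = 17 − 4·4
1 = −4·38 + 9·17
1 = 9·169 − 40·38
1 = −40·207 + 49·169
So 169·49 ≡ 1 (mod 207).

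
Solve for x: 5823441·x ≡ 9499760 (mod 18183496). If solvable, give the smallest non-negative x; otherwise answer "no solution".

365352

First find gcd(5823441, 18183496):
18183496 = 3×5823441 + 713173
5823441 = 8×713173 + 118057
713173 = 6×118057 + 4831
118057 = 24×4831 + 2113
4831 = 2×2113 + 605
2113 = 3×605 + 298
605 = 2×298 + 9
298 = 33×9 + 1
9 = 9×1 + 0
gcd = 1, so a unique solution mod 18183496 exists.
Back-substitute for the Bézout coefficients:
1 = 298 − 33·9
1 = −33·605 + 67·298
1 = 67·2113 − 234·605
1 = −234·4831 + 535·2113
1 = 535·118057 − 13074·4831
1 = −13074·713173 + 78979·118057
1 = 78979·5823441 − 644906·713173
1 = −644906·18183496 + 2013697·5823441
So 5823441·(2013697) ≡ 1 (mod 18183496), giving 5823441⁻¹ ≡ 2013697.
x ≡ 5823441⁻¹·9499760 ≡ 2013697·9499760 ≡ 365352 (mod 18183496).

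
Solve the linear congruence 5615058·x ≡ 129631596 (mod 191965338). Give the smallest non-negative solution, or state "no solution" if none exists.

First find gcd(5615058, 191965338):
191965338 = 34×5615058 + 1053366
5615058 = 5×1053366 + 348228
1053366 = 3×348228 + 8682
348228 = 40×8682 + 948
8682 = 9×948 + 150
948 = 6×150 + 48
150 = 3×48 + 6
48 = 8×6 + 0
gcd = 6 and 6 | 129631596, so solutions exist. Divide through by 6: 935843x ≡ 21605266 (mod 31994223).
Now find 935843⁻¹ mod 31994223:
31994223 = 34·935843 + 175561
935843 = 5·175561 + 58038
175561 = 3·58038 + 1447
58038 = 40·1447 + 158
1447 = 9·158 + 25
158 = 6·25 + 8
25 = 3·8 + 1
8 = 8·1 + 0
Back-substitute:
1 = 25 − 3·8
1 = −3·158 + 19·25
1 = 19·1447 − 174·158
1 = −174·58038 + 6979·1447
1 = 6979·175561 − 21111·58038
1 = −21111·935843 + 112534·175561
1 = 112534·31994223 − 3847267·935843
So 935843·(-3847267) ≡ 1 (mod 31994223), i.e. 935843⁻¹ ≡ 28146956.
Then x ≡ 28146956·21605266 ≡ 20399762 (mod 31994223); the smallest non-negative solution is x = 20399762.

20399762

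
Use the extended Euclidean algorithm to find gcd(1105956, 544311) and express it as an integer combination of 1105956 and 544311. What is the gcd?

9

Euclidean algorithm:
1105956 = 2×544311 + 17334
544311 = 31×17334 + 6957
17334 = 2×6957 + 3420
6957 = 2×3420 + 117
3420 = 29×117 + 27
117 = 4×27 + 9
27 = 3×9 + 0
gcd(1105956, 544311) = 9.
Express as a combination:
9 = 117 − 4·27
9 = −4·3420 + 117·117
9 = 117·6957 − 238·3420
9 = −238·17334 + 593·6957
9 = 593·544311 − 18621·17334
9 = −18621·1105956 + 37835·544311
So 9 = (-18621)·1105956 + (37835)·544311.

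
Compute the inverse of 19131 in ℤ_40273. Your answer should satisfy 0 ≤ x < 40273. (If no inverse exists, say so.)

Run Euclid on (40273, 19131):
40273 = 2*19131 + 2011
19131 = 9*2011 + 1032
2011 = 1*1032 + 979
1032 = 1*979 + 53
979 = 18*53 + 25
53 = 2*25 + 3
25 = 8*3 + 1
3 = 3*1 + 0
Since gcd(19131, 40273) = 1, back-substitute to write 1 as a combination:
1 = 25 − 8·3
1 = −8·53 + 17·25
1 = 17·979 − 314·53
1 = −314·1032 + 331·979
1 = 331·2011 − 645·1032
1 = −645·19131 + 6136·2011
1 = 6136·40273 − 12917·19131
Hence 19131⁻¹ ≡ -12917 ≡ 27356 (mod 40273).

27356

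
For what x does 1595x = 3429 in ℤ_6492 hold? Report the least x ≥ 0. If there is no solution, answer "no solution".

First find gcd(1595, 6492):
6492 = 4*1595 + 112
1595 = 14*112 + 27
112 = 4*27 + 4
27 = 6*4 + 3
4 = 1*3 + 1
3 = 3*1 + 0
gcd = 1, so a unique solution mod 6492 exists.
Back-substitute for the Bézout coefficients:
1 = 4 − 3
1 = −27 + 7·4
1 = 7·112 − 29·27
1 = −29·1595 + 413·112
1 = 413·6492 − 1681·1595
So 1595·(-1681) ≡ 1 (mod 6492), giving 1595⁻¹ ≡ 4811.
x ≡ 1595⁻¹·3429 ≡ 4811·3429 ≡ 747 (mod 6492).

747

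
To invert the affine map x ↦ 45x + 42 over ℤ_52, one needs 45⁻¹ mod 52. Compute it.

Run Euclid on (52, 45):
52 = 1·45 + 7
45 = 6·7 + 3
7 = 2·3 + 1
3 = 3·1 + 0
gcd = 1, so the inverse exists. Back-substitute:
1 = 7 − 2·3
1 = −2·45 + 13·7
1 = 13·52 − 15·45
Thus 45·(-15) ≡ 1 (mod 52); reducing, -15 mod 52 = 37.

37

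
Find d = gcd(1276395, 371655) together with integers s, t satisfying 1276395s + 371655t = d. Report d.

Euclidean algorithm:
1276395 = 3·371655 + 161430
371655 = 2·161430 + 48795
161430 = 3·48795 + 15045
48795 = 3·15045 + 3660
15045 = 4·3660 + 405
3660 = 9·405 + 15
405 = 27·15 + 0
gcd(1276395, 371655) = 15.
Express as a combination:
15 = 3660 − 9·405
15 = −9·15045 + 37·3660
15 = 37·48795 − 120·15045
15 = −120·161430 + 397·48795
15 = 397·371655 − 914·161430
15 = −914·1276395 + 3139·371655
So 15 = (-914)·1276395 + (3139)·371655.

15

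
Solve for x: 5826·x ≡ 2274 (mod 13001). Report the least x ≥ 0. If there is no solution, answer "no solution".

First find gcd(5826, 13001):
13001 = 2·5826 + 1349
5826 = 4·1349 + 430
1349 = 3·430 + 59
430 = 7·59 + 17
59 = 3·17 + 8
17 = 2·8 + 1
8 = 8·1 + 0
gcd = 1, so a unique solution mod 13001 exists.
Back-substitute for the Bézout coefficients:
1 = 17 − 2·8
1 = −2·59 + 7·17
1 = 7·430 − 51·59
1 = −51·1349 + 160·430
1 = 160·5826 − 691·1349
1 = −691·13001 + 1542·5826
So 5826·(1542) ≡ 1 (mod 13001), giving 5826⁻¹ ≡ 1542.
x ≡ 5826⁻¹·2274 ≡ 1542·2274 ≡ 9239 (mod 13001).

9239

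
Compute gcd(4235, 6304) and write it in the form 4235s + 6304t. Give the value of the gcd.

1

Repeated division:
6304 = 1×4235 + 2069
4235 = 2×2069 + 97
2069 = 21×97 + 32
97 = 3×32 + 1
32 = 32×1 + 0
gcd(4235, 6304) = 1.
Back-substituting:
1 = 97 − 3·32
1 = −3·2069 + 64·97
1 = 64·4235 − 131·2069
1 = −131·6304 + 195·4235
So 1 = (-131)·6304 + (195)·4235.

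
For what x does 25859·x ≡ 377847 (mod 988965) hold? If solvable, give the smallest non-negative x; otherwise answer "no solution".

729873

First find gcd(25859, 988965):
988965 = 38×25859 + 6323
25859 = 4×6323 + 567
6323 = 11×567 + 86
567 = 6×86 + 51
86 = 1×51 + 35
51 = 1×35 + 16
35 = 2×16 + 3
16 = 5×3 + 1
3 = 3×1 + 0
gcd = 1, so a unique solution mod 988965 exists.
Back-substitute for the Bézout coefficients:
1 = 16 − 5·3
1 = −5·35 + 11·16
1 = 11·51 − 16·35
1 = −16·86 + 27·51
1 = 27·567 − 178·86
1 = −178·6323 + 1985·567
1 = 1985·25859 − 8118·6323
1 = −8118·988965 + 310469·25859
So 25859·(310469) ≡ 1 (mod 988965), giving 25859⁻¹ ≡ 310469.
x ≡ 25859⁻¹·377847 ≡ 310469·377847 ≡ 729873 (mod 988965).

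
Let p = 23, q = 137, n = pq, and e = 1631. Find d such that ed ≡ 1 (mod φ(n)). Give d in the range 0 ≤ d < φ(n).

φ(n) = (p−1)(q−1) = 22·136 = 2992.
Need d with 1631·d ≡ 1 (mod 2992). Apply the extended Euclidean algorithm:
2992 = 1·1631 + 1361
1631 = 1·1361 + 270
1361 = 5·270 + 11
270 = 24·11 + 6
11 = 1·6 + 5
6 = 1·5 + 1
5 = 5·1 + 0
Back-substitute:
1 = 6 − 5
1 = −11 + 2·6
1 = 2·270 − 49·11
1 = −49·1361 + 247·270
1 = 247·1631 − 296·1361
1 = −296·2992 + 543·1631
So 1631·543 ≡ 1 (mod 2992), hence d = 543.

543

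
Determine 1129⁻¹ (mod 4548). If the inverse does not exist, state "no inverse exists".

Extended Euclidean algorithm:
4548 = 4×1129 + 32
1129 = 35×32 + 9
32 = 3×9 + 5
9 = 1×5 + 4
5 = 1×4 + 1
4 = 4×1 + 0
gcd = 1, so the inverse exists. Back-substitute:
1 = 5 − 4
1 = −9 + 2·5
1 = 2·32 − 7·9
1 = −7·1129 + 247·32
1 = 247·4548 − 995·1129
Thus 1129·(-995) ≡ 1 (mod 4548); reducing, -995 mod 4548 = 3553.

3553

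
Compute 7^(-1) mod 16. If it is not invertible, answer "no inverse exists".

Apply the Euclidean algorithm to 16 and 7:
16 = 2·7 + 2
7 = 3·2 + 1
2 = 2·1 + 0
gcd = 1, so the inverse exists. Back-substitute:
1 = 7 − 3·2
1 = −3·16 + 7·7
So 7·7 ≡ 1 (mod 16).

7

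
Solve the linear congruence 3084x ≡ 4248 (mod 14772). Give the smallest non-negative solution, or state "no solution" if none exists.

1127

First find gcd(3084, 14772):
14772 = 4·3084 + 2436
3084 = 1·2436 + 648
2436 = 3·648 + 492
648 = 1·492 + 156
492 = 3·156 + 24
156 = 6·24 + 12
24 = 2·12 + 0
gcd = 12 and 12 | 4248, so solutions exist. Divide through by 12: 257x ≡ 354 (mod 1231).
Now find 257⁻¹ mod 1231:
1231 = 4×257 + 203
257 = 1×203 + 54
203 = 3×54 + 41
54 = 1×41 + 13
41 = 3×13 + 2
13 = 6×2 + 1
2 = 2×1 + 0
Back-substitute:
1 = 13 − 6·2
1 = −6·41 + 19·13
1 = 19·54 − 25·41
1 = −25·203 + 94·54
1 = 94·257 − 119·203
1 = −119·1231 + 570·257
So 257⁻¹ ≡ 570 (mod 1231).
Then x ≡ 570·354 ≡ 1127 (mod 1231); the smallest non-negative solution is x = 1127.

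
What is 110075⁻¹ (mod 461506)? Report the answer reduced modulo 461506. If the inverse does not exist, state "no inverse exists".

354715

Run Euclid on (461506, 110075):
461506 = 4×110075 + 21206
110075 = 5×21206 + 4045
21206 = 5×4045 + 981
4045 = 4×981 + 121
981 = 8×121 + 13
121 = 9×13 + 4
13 = 3×4 + 1
4 = 4×1 + 0
gcd = 1, so the inverse exists. Back-substitute:
1 = 13 − 3·4
1 = −3·121 + 28·13
1 = 28·981 − 227·121
1 = −227·4045 + 936·981
1 = 936·21206 − 4907·4045
1 = −4907·110075 + 25471·21206
1 = 25471·461506 − 106791·110075
So 110075·(-106791) ≡ 1 (mod 461506), and -106791 ≡ 354715 (mod 461506).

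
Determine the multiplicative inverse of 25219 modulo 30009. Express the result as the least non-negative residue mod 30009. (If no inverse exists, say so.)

Run Euclid on (30009, 25219):
30009 = 1*25219 + 4790
25219 = 5*4790 + 1269
4790 = 3*1269 + 983
1269 = 1*983 + 286
983 = 3*286 + 125
286 = 2*125 + 36
125 = 3*36 + 17
36 = 2*17 + 2
17 = 8*2 + 1
2 = 2*1 + 0
gcd = 1, so the inverse exists. Back-substitute:
1 = 17 − 8·2
1 = −8·36 + 17·17
1 = 17·125 − 59·36
1 = −59·286 + 135·125
1 = 135·983 − 464·286
1 = −464·1269 + 599·983
1 = 599·4790 − 2261·1269
1 = −2261·25219 + 11904·4790
1 = 11904·30009 − 14165·25219
Hence 25219⁻¹ ≡ -14165 ≡ 15844 (mod 30009).

15844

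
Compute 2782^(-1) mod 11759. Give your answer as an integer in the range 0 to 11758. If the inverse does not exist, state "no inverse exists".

Run Euclid on (11759, 2782):
11759 = 4×2782 + 631
2782 = 4×631 + 258
631 = 2×258 + 115
258 = 2×115 + 28
115 = 4×28 + 3
28 = 9×3 + 1
3 = 3×1 + 0
gcd = 1, so the inverse exists. Back-substitute:
1 = 28 − 9·3
1 = −9·115 + 37·28
1 = 37·258 − 83·115
1 = −83·631 + 203·258
1 = 203·2782 − 895·631
1 = −895·11759 + 3783·2782
So 2782·3783 ≡ 1 (mod 11759).

3783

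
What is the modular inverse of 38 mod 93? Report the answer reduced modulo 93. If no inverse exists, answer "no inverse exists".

71

gcd(93, 38) by repeated division:
93 = 2·38 + 17
38 = 2·17 + 4
17 = 4·4 + 1
4 = 4·1 + 0
gcd = 1, so the inverse exists. Back-substitute:
1 = 17 − 4·4
1 = −4·38 + 9·17
1 = 9·93 − 22·38
Thus 38·(-22) ≡ 1 (mod 93); reducing, -22 mod 93 = 71.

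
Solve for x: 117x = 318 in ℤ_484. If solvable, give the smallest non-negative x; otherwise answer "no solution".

First find gcd(117, 484):
484 = 4×117 + 16
117 = 7×16 + 5
16 = 3×5 + 1
5 = 5×1 + 0
gcd = 1, so a unique solution mod 484 exists.
Back-substitute for the Bézout coefficients:
1 = 16 − 3·5
1 = −3·117 + 22·16
1 = 22·484 − 91·117
So 117·(-91) ≡ 1 (mod 484), giving 117⁻¹ ≡ 393.
x ≡ 117⁻¹·318 ≡ 393·318 ≡ 102 (mod 484).

102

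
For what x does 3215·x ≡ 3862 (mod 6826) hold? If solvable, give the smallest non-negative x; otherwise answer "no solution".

First find gcd(3215, 6826):
6826 = 2*3215 + 396
3215 = 8*396 + 47
396 = 8*47 + 20
47 = 2*20 + 7
20 = 2*7 + 6
7 = 1*6 + 1
6 = 6*1 + 0
gcd = 1, so a unique solution mod 6826 exists.
Back-substitute for the Bézout coefficients:
1 = 7 − 6
1 = −20 + 3·7
1 = 3·47 − 7·20
1 = −7·396 + 59·47
1 = 59·3215 − 479·396
1 = −479·6826 + 1017·3215
So 3215·(1017) ≡ 1 (mod 6826), giving 3215⁻¹ ≡ 1017.
x ≡ 3215⁻¹·3862 ≡ 1017·3862 ≡ 2704 (mod 6826).

2704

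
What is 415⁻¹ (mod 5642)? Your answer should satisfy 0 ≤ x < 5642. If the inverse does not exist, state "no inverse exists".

gcd(5642, 415) by repeated division:
5642 = 13×415 + 247
415 = 1×247 + 168
247 = 1×168 + 79
168 = 2×79 + 10
79 = 7×10 + 9
10 = 1×9 + 1
9 = 9×1 + 0
gcd = 1, so the inverse exists. Back-substitute:
1 = 10 − 9
1 = −79 + 8·10
1 = 8·168 − 17·79
1 = −17·247 + 25·168
1 = 25·415 − 42·247
1 = −42·5642 + 571·415
So 415·571 ≡ 1 (mod 5642).

571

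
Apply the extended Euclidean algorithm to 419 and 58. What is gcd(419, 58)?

1

Repeated division:
419 = 7·58 + 13
58 = 4·13 + 6
13 = 2·6 + 1
6 = 6·1 + 0
gcd(419, 58) = 1.
Back-substituting:
1 = 13 − 2·6
1 = −2·58 + 9·13
1 = 9·419 − 65·58
So 1 = (9)·419 + (-65)·58.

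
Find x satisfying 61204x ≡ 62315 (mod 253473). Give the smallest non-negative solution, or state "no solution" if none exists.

2987

First find gcd(61204, 253473):
253473 = 4*61204 + 8657
61204 = 7*8657 + 605
8657 = 14*605 + 187
605 = 3*187 + 44
187 = 4*44 + 11
44 = 4*11 + 0
gcd = 11 and 11 | 62315, so solutions exist. Divide through by 11: 5564x ≡ 5665 (mod 23043).
Now find 5564⁻¹ mod 23043:
23043 = 4×5564 + 787
5564 = 7×787 + 55
787 = 14×55 + 17
55 = 3×17 + 4
17 = 4×4 + 1
4 = 4×1 + 0
Back-substitute:
1 = 17 − 4·4
1 = −4·55 + 13·17
1 = 13·787 − 186·55
1 = −186·5564 + 1315·787
1 = 1315·23043 − 5446·5564
So 5564·(-5446) ≡ 1 (mod 23043), i.e. 5564⁻¹ ≡ 17597.
Then x ≡ 17597·5665 ≡ 2987 (mod 23043); the smallest non-negative solution is x = 2987.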